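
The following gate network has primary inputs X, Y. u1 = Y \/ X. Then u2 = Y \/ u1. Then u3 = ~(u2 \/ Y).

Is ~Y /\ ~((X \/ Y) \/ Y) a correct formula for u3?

u1 = Y \/ X
u2 = Y \/ u1 = Y \/ (Y \/ X)
u3 = ~(u2 \/ Y) = ~((Y \/ (Y \/ X)) \/ Y)
At X=0, Y=1: circuit gives 0, formula gives 0.
At X=0, Y=0: circuit gives 1, formula gives 1.
Agrees on all 4 inputs.

Yes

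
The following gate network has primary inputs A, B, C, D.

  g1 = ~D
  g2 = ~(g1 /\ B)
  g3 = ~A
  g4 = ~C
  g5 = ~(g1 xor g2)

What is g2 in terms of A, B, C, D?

g1 = ~D
g2 = ~(g1 /\ B) = ~(~D /\ B)

~(~D /\ B)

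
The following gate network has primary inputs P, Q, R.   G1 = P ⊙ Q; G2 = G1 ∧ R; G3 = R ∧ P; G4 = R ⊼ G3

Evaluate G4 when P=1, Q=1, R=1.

G3 = 1 ∧ 1 = 1
G4 = 1 ⊼ 1 = 0

0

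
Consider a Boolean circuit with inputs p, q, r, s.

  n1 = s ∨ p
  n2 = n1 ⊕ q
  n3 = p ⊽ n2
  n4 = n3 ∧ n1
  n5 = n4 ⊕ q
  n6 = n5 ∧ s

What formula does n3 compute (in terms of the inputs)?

n1 = s ∨ p
n2 = n1 ⊕ q = (s ∨ p) ⊕ q
n3 = p ⊽ n2 = p ⊽ ((s ∨ p) ⊕ q)

p ⊽ ((s ∨ p) ⊕ q)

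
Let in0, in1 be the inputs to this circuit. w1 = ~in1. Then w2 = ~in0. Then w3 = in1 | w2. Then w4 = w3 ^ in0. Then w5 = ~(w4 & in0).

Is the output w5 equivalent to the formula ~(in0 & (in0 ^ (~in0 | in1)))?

Yes

w2 = ~in0
w3 = in1 | w2 = in1 | ~in0
w4 = w3 ^ in0 = (in1 | ~in0) ^ in0
w5 = ~(w4 & in0) = ~(((in1 | ~in0) ^ in0) & in0)
At in0=1, in1=0: circuit gives 0, formula gives 0.
At in0=0, in1=0: circuit gives 1, formula gives 1.
Agrees on all 4 inputs.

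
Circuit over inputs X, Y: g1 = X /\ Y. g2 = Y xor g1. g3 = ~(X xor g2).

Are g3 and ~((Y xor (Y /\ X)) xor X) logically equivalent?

Yes

g1 = X /\ Y
g2 = Y xor g1 = Y xor (X /\ Y)
g3 = ~(X xor g2) = ~(X xor (Y xor (X /\ Y)))
At X=0, Y=1: circuit gives 0, formula gives 0.
At X=0, Y=0: circuit gives 1, formula gives 1.
Agrees on all 4 inputs.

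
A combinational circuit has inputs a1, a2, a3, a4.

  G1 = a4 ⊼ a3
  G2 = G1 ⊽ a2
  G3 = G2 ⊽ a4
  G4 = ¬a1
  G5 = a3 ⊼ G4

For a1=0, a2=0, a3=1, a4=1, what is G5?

G4 = ¬0 = 1
G5 = 1 ⊼ 1 = 0

0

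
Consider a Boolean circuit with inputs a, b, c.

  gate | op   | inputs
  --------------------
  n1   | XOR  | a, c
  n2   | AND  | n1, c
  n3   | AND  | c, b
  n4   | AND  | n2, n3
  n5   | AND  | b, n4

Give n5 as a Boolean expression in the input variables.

b AND (((a XOR c) AND c) AND (c AND b))

n1 = a XOR c
n2 = n1 AND c = (a XOR c) AND c
n3 = c AND b
n4 = n2 AND n3 = ((a XOR c) AND c) AND (c AND b)
n5 = b AND n4 = b AND (((a XOR c) AND c) AND (c AND b))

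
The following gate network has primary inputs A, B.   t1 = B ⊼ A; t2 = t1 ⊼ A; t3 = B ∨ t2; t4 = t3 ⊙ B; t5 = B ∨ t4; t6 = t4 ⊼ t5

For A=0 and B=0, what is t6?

1

t1 = 0 ⊼ 0 = 1
t2 = 1 ⊼ 0 = 1
t3 = 0 ∨ 1 = 1
t4 = 1 ⊙ 0 = 0
t5 = 0 ∨ 0 = 0
t6 = 0 ⊼ 0 = 1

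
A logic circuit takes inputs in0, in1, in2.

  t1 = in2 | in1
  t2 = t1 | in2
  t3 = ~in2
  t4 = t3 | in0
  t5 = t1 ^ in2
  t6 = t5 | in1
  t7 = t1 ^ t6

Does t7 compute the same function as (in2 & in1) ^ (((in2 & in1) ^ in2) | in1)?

No

t1 = in2 | in1
t5 = t1 ^ in2 = (in2 | in1) ^ in2
t6 = t5 | in1 = ((in2 | in1) ^ in2) | in1
t7 = t1 ^ t6 = (in2 | in1) ^ (((in2 | in1) ^ in2) | in1)
At in0=0, in1=1, in2=0: circuit gives 0, formula gives 1.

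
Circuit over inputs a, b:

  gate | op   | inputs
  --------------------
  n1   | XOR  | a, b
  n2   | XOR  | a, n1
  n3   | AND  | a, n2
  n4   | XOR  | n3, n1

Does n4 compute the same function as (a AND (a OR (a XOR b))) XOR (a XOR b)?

n1 = a XOR b
n2 = a XOR n1 = a XOR (a XOR b)
n3 = a AND n2 = a AND (a XOR (a XOR b))
n4 = n3 XOR n1 = (a AND (a XOR (a XOR b))) XOR (a XOR b)
At a=1, b=0: circuit gives 1, formula gives 0.

No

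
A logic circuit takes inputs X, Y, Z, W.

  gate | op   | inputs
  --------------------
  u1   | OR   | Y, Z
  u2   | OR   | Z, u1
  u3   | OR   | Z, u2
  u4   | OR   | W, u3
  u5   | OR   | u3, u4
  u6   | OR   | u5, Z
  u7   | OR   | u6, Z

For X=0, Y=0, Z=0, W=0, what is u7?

0

u1 = 0 OR 0 = 0
u2 = 0 OR 0 = 0
u3 = 0 OR 0 = 0
u4 = 0 OR 0 = 0
u5 = 0 OR 0 = 0
u6 = 0 OR 0 = 0
u7 = 0 OR 0 = 0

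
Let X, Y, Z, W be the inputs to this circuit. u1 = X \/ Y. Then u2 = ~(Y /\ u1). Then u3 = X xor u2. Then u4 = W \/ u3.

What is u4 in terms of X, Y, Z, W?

W \/ (X xor (~(Y /\ (X \/ Y))))

u1 = X \/ Y
u2 = ~(Y /\ u1) = ~(Y /\ (X \/ Y))
u3 = X xor u2 = X xor (~(Y /\ (X \/ Y)))
u4 = W \/ u3 = W \/ (X xor (~(Y /\ (X \/ Y))))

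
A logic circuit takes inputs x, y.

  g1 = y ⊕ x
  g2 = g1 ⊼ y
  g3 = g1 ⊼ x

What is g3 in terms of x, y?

g1 = y ⊕ x
g3 = g1 ⊼ x = (y ⊕ x) ⊼ x

(y ⊕ x) ⊼ x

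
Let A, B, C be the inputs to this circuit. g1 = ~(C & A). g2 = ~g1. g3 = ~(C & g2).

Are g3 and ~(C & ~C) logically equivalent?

No

g1 = ~(C & A)
g2 = ~g1 = ~(~(C & A))
g3 = ~(C & g2) = ~(C & ~(~(C & A)))
At A=1, B=0, C=1: circuit gives 0, formula gives 1.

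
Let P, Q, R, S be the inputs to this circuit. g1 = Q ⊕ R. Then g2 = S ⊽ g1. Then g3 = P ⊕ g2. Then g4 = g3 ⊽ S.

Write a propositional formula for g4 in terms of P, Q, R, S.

(P ⊕ (S ⊽ (Q ⊕ R))) ⊽ S

g1 = Q ⊕ R
g2 = S ⊽ g1 = S ⊽ (Q ⊕ R)
g3 = P ⊕ g2 = P ⊕ (S ⊽ (Q ⊕ R))
g4 = g3 ⊽ S = (P ⊕ (S ⊽ (Q ⊕ R))) ⊽ S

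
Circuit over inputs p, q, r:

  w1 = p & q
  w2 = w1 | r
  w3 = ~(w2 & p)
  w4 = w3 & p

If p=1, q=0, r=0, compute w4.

w1 = 1 & 0 = 0
w2 = 0 | 0 = 0
w3 = ~(0 & 1) = 1
w4 = 1 & 1 = 1

1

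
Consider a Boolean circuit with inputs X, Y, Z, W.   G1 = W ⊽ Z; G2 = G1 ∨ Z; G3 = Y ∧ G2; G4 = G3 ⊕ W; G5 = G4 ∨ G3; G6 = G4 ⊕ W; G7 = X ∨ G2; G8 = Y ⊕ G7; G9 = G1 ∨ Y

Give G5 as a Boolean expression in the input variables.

G1 = W ⊽ Z
G2 = G1 ∨ Z = (W ⊽ Z) ∨ Z
G3 = Y ∧ G2 = Y ∧ ((W ⊽ Z) ∨ Z)
G4 = G3 ⊕ W = (Y ∧ ((W ⊽ Z) ∨ Z)) ⊕ W
G5 = G4 ∨ G3 = ((Y ∧ ((W ⊽ Z) ∨ Z)) ⊕ W) ∨ (Y ∧ ((W ⊽ Z) ∨ Z))

((Y ∧ ((W ⊽ Z) ∨ Z)) ⊕ W) ∨ (Y ∧ ((W ⊽ Z) ∨ Z))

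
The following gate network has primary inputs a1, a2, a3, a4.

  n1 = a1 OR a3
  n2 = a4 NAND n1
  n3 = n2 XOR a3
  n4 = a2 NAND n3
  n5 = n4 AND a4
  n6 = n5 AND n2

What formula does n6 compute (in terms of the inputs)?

((a2 NAND ((a4 NAND (a1 OR a3)) XOR a3)) AND a4) AND (a4 NAND (a1 OR a3))

n1 = a1 OR a3
n2 = a4 NAND n1 = a4 NAND (a1 OR a3)
n3 = n2 XOR a3 = (a4 NAND (a1 OR a3)) XOR a3
n4 = a2 NAND n3 = a2 NAND ((a4 NAND (a1 OR a3)) XOR a3)
n5 = n4 AND a4 = (a2 NAND ((a4 NAND (a1 OR a3)) XOR a3)) AND a4
n6 = n5 AND n2 = ((a2 NAND ((a4 NAND (a1 OR a3)) XOR a3)) AND a4) AND (a4 NAND (a1 OR a3))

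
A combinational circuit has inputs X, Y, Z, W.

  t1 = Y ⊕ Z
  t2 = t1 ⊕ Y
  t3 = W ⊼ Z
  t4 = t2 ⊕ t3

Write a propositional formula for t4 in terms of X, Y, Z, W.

((Y ⊕ Z) ⊕ Y) ⊕ (W ⊼ Z)

t1 = Y ⊕ Z
t2 = t1 ⊕ Y = (Y ⊕ Z) ⊕ Y
t3 = W ⊼ Z
t4 = t2 ⊕ t3 = ((Y ⊕ Z) ⊕ Y) ⊕ (W ⊼ Z)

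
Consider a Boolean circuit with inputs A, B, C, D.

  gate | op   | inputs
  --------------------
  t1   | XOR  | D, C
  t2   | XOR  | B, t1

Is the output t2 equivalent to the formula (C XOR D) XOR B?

Yes

t1 = D XOR C
t2 = B XOR t1 = B XOR (D XOR C)
At A=0, B=0, C=0, D=0: circuit gives 0, formula gives 0.
At A=0, B=0, C=0, D=1: circuit gives 1, formula gives 1.
Agrees on all 16 inputs.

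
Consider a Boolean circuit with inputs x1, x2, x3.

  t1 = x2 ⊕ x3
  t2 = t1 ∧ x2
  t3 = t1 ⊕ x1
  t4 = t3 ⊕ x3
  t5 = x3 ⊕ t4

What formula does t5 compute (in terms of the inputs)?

t1 = x2 ⊕ x3
t3 = t1 ⊕ x1 = (x2 ⊕ x3) ⊕ x1
t4 = t3 ⊕ x3 = ((x2 ⊕ x3) ⊕ x1) ⊕ x3
t5 = x3 ⊕ t4 = x3 ⊕ (((x2 ⊕ x3) ⊕ x1) ⊕ x3)

x3 ⊕ (((x2 ⊕ x3) ⊕ x1) ⊕ x3)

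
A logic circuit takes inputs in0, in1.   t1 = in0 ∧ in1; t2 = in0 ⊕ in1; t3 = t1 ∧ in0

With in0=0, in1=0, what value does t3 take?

0

t1 = 0 ∧ 0 = 0
t3 = 0 ∧ 0 = 0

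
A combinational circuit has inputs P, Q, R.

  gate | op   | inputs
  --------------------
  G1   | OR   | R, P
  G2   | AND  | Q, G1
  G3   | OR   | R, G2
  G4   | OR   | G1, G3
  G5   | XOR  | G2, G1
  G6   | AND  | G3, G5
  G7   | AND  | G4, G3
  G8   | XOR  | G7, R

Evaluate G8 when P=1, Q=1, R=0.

G1 = 0 OR 1 = 1
G2 = 1 AND 1 = 1
G3 = 0 OR 1 = 1
G4 = 1 OR 1 = 1
G7 = 1 AND 1 = 1
G8 = 1 XOR 0 = 1

1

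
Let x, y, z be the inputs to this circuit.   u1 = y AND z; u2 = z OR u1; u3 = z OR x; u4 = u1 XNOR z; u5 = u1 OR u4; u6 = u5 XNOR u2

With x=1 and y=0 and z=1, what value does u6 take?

0

u1 = 0 AND 1 = 0
u2 = 1 OR 0 = 1
u4 = 0 XNOR 1 = 0
u5 = 0 OR 0 = 0
u6 = 0 XNOR 1 = 0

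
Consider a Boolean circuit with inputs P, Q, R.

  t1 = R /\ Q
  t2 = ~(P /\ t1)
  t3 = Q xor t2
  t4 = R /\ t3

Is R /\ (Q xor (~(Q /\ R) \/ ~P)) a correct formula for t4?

Yes

t1 = R /\ Q
t2 = ~(P /\ t1) = ~(P /\ (R /\ Q))
t3 = Q xor t2 = Q xor (~(P /\ (R /\ Q)))
t4 = R /\ t3 = R /\ (Q xor (~(P /\ (R /\ Q))))
At P=0, Q=0, R=0: circuit gives 0, formula gives 0.
At P=0, Q=0, R=1: circuit gives 1, formula gives 1.
Agrees on all 8 inputs.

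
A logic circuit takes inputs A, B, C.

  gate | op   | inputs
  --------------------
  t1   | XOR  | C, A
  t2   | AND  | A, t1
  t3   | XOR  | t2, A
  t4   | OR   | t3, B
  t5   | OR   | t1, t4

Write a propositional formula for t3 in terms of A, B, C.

(A AND (C XOR A)) XOR A

t1 = C XOR A
t2 = A AND t1 = A AND (C XOR A)
t3 = t2 XOR A = (A AND (C XOR A)) XOR A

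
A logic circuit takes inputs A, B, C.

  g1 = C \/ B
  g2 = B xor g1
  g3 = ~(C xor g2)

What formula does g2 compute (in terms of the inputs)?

g1 = C \/ B
g2 = B xor g1 = B xor (C \/ B)

B xor (C \/ B)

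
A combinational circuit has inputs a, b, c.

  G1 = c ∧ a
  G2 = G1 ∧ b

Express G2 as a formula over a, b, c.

G1 = c ∧ a
G2 = G1 ∧ b = (c ∧ a) ∧ b

(c ∧ a) ∧ b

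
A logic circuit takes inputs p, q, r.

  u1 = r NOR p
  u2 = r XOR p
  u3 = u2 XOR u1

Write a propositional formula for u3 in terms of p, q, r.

u1 = r NOR p
u2 = r XOR p
u3 = u2 XOR u1 = (r XOR p) XOR (r NOR p)

(r XOR p) XOR (r NOR p)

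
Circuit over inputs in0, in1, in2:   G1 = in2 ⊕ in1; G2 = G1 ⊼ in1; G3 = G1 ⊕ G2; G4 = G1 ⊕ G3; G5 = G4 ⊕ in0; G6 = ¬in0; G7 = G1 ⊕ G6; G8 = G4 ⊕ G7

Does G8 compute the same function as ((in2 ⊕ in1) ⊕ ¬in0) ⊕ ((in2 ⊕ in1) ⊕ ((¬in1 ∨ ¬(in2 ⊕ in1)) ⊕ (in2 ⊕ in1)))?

Yes

G1 = in2 ⊕ in1
G2 = G1 ⊼ in1 = (in2 ⊕ in1) ⊼ in1
G3 = G1 ⊕ G2 = (in2 ⊕ in1) ⊕ ((in2 ⊕ in1) ⊼ in1)
G4 = G1 ⊕ G3 = (in2 ⊕ in1) ⊕ ((in2 ⊕ in1) ⊕ ((in2 ⊕ in1) ⊼ in1))
G6 = ¬in0
G7 = G1 ⊕ G6 = (in2 ⊕ in1) ⊕ ¬in0
G8 = G4 ⊕ G7 = ((in2 ⊕ in1) ⊕ ((in2 ⊕ in1) ⊕ ((in2 ⊕ in1) ⊼ in1))) ⊕ ((in2 ⊕ in1) ⊕ ¬in0)
At in0=0, in1=0, in2=0: circuit gives 0, formula gives 0.
At in0=0, in1=0, in2=1: circuit gives 1, formula gives 1.
Agrees on all 8 inputs.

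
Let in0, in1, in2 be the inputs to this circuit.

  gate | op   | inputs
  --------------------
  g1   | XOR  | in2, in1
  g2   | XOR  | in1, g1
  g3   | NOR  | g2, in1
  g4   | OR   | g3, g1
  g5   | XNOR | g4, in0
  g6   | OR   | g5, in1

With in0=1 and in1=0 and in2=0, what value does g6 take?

1

g1 = 0 XOR 0 = 0
g2 = 0 XOR 0 = 0
g3 = 0 NOR 0 = 1
g4 = 1 OR 0 = 1
g5 = 1 XNOR 1 = 1
g6 = 1 OR 0 = 1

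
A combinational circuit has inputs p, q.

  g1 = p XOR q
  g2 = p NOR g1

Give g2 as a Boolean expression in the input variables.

p NOR (p XOR q)

g1 = p XOR q
g2 = p NOR g1 = p NOR (p XOR q)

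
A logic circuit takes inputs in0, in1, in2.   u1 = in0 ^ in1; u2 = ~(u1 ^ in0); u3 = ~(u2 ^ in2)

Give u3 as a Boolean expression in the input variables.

~((~((in0 ^ in1) ^ in0)) ^ in2)

u1 = in0 ^ in1
u2 = ~(u1 ^ in0) = ~((in0 ^ in1) ^ in0)
u3 = ~(u2 ^ in2) = ~((~((in0 ^ in1) ^ in0)) ^ in2)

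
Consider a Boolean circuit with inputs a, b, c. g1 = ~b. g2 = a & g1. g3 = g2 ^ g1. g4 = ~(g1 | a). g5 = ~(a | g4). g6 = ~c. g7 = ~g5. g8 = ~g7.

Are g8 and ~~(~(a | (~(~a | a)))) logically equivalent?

g1 = ~b
g4 = ~(g1 | a) = ~(~b | a)
g5 = ~(a | g4) = ~(a | (~(~b | a)))
g7 = ~g5 = ~(~(a | (~(~b | a))))
g8 = ~g7 = ~~(~(a | (~(~b | a))))
At a=0, b=1, c=0: circuit gives 0, formula gives 1.

No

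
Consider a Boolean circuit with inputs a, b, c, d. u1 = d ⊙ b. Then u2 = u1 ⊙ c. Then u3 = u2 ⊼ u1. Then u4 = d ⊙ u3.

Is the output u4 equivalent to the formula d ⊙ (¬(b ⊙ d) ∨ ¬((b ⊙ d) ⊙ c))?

Yes

u1 = d ⊙ b
u2 = u1 ⊙ c = (d ⊙ b) ⊙ c
u3 = u2 ⊼ u1 = ((d ⊙ b) ⊙ c) ⊼ (d ⊙ b)
u4 = d ⊙ u3 = d ⊙ (((d ⊙ b) ⊙ c) ⊼ (d ⊙ b))
At a=0, b=0, c=0, d=0: circuit gives 0, formula gives 0.
At a=0, b=0, c=0, d=1: circuit gives 1, formula gives 1.
Agrees on all 16 inputs.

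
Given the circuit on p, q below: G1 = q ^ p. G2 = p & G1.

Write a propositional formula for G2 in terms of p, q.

G1 = q ^ p
G2 = p & G1 = p & (q ^ p)

p & (q ^ p)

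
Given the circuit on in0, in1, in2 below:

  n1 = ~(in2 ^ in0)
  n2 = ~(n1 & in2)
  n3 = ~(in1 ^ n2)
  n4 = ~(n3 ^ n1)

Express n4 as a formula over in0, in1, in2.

~((~(in1 ^ (~((~(in2 ^ in0)) & in2)))) ^ (~(in2 ^ in0)))

n1 = ~(in2 ^ in0)
n2 = ~(n1 & in2) = ~((~(in2 ^ in0)) & in2)
n3 = ~(in1 ^ n2) = ~(in1 ^ (~((~(in2 ^ in0)) & in2)))
n4 = ~(n3 ^ n1) = ~((~(in1 ^ (~((~(in2 ^ in0)) & in2)))) ^ (~(in2 ^ in0)))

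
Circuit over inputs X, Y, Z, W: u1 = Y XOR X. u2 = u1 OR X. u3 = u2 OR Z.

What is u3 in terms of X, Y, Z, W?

u1 = Y XOR X
u2 = u1 OR X = (Y XOR X) OR X
u3 = u2 OR Z = ((Y XOR X) OR X) OR Z

((Y XOR X) OR X) OR Z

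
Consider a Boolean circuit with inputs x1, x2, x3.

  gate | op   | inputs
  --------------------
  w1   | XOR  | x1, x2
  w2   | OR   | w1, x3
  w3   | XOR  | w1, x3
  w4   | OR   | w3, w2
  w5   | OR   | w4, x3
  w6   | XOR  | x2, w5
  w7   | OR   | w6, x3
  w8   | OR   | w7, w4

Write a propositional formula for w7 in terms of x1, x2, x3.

w1 = x1 XOR x2
w2 = w1 OR x3 = (x1 XOR x2) OR x3
w3 = w1 XOR x3 = (x1 XOR x2) XOR x3
w4 = w3 OR w2 = ((x1 XOR x2) XOR x3) OR ((x1 XOR x2) OR x3)
w5 = w4 OR x3 = (((x1 XOR x2) XOR x3) OR ((x1 XOR x2) OR x3)) OR x3
w6 = x2 XOR w5 = x2 XOR ((((x1 XOR x2) XOR x3) OR ((x1 XOR x2) OR x3)) OR x3)
w7 = w6 OR x3 = (x2 XOR ((((x1 XOR x2) XOR x3) OR ((x1 XOR x2) OR x3)) OR x3)) OR x3

(x2 XOR ((((x1 XOR x2) XOR x3) OR ((x1 XOR x2) OR x3)) OR x3)) OR x3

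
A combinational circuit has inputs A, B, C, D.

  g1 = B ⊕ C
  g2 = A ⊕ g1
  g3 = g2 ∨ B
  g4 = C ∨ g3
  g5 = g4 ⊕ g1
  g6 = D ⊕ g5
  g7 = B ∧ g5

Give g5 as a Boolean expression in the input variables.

(C ∨ ((A ⊕ (B ⊕ C)) ∨ B)) ⊕ (B ⊕ C)

g1 = B ⊕ C
g2 = A ⊕ g1 = A ⊕ (B ⊕ C)
g3 = g2 ∨ B = (A ⊕ (B ⊕ C)) ∨ B
g4 = C ∨ g3 = C ∨ ((A ⊕ (B ⊕ C)) ∨ B)
g5 = g4 ⊕ g1 = (C ∨ ((A ⊕ (B ⊕ C)) ∨ B)) ⊕ (B ⊕ C)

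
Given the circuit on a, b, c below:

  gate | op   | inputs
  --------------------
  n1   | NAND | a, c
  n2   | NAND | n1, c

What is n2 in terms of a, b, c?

(a NAND c) NAND c

n1 = a NAND c
n2 = n1 NAND c = (a NAND c) NAND c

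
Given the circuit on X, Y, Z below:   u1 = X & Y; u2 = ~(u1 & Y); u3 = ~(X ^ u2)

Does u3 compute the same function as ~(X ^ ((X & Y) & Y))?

No

u1 = X & Y
u2 = ~(u1 & Y) = ~((X & Y) & Y)
u3 = ~(X ^ u2) = ~(X ^ (~((X & Y) & Y)))
At X=0, Y=0, Z=0: circuit gives 0, formula gives 1.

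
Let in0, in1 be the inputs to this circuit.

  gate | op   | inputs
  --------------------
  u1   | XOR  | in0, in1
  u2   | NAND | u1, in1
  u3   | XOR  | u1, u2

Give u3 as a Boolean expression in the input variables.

u1 = in0 XOR in1
u2 = u1 NAND in1 = (in0 XOR in1) NAND in1
u3 = u1 XOR u2 = (in0 XOR in1) XOR ((in0 XOR in1) NAND in1)

(in0 XOR in1) XOR ((in0 XOR in1) NAND in1)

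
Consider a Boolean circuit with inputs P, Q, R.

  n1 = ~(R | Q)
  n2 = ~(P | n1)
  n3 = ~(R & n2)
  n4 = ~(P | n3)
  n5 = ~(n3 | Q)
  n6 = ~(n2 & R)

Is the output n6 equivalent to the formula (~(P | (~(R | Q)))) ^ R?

No

n1 = ~(R | Q)
n2 = ~(P | n1) = ~(P | (~(R | Q)))
n6 = ~(n2 & R) = ~((~(P | (~(R | Q)))) & R)
At P=0, Q=0, R=0: circuit gives 1, formula gives 0.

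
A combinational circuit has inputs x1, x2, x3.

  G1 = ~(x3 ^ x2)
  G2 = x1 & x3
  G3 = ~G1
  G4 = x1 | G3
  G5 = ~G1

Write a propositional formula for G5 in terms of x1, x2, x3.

G1 = ~(x3 ^ x2)
G5 = ~G1 = ~(~(x3 ^ x2))

~(~(x3 ^ x2))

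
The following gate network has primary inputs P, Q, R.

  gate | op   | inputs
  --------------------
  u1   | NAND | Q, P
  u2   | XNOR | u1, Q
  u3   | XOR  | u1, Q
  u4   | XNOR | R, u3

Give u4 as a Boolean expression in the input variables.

R XNOR ((Q NAND P) XOR Q)

u1 = Q NAND P
u3 = u1 XOR Q = (Q NAND P) XOR Q
u4 = R XNOR u3 = R XNOR ((Q NAND P) XOR Q)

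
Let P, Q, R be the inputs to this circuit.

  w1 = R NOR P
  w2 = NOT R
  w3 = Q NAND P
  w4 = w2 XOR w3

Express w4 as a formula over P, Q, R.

w2 = NOT R
w3 = Q NAND P
w4 = w2 XOR w3 = NOT R XOR (Q NAND P)

NOT R XOR (Q NAND P)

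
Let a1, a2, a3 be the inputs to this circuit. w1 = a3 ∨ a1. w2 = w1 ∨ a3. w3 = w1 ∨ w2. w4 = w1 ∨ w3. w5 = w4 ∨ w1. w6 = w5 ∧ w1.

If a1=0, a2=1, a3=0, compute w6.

w1 = 0 ∨ 0 = 0
w2 = 0 ∨ 0 = 0
w3 = 0 ∨ 0 = 0
w4 = 0 ∨ 0 = 0
w5 = 0 ∨ 0 = 0
w6 = 0 ∧ 0 = 0

0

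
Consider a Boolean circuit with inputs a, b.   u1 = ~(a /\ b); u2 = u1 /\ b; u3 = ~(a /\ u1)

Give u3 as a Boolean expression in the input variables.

~(a /\ (~(a /\ b)))

u1 = ~(a /\ b)
u3 = ~(a /\ u1) = ~(a /\ (~(a /\ b)))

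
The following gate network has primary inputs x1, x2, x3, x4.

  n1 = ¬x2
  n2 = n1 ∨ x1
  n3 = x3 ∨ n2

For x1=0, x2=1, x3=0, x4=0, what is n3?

n1 = ¬1 = 0
n2 = 0 ∨ 0 = 0
n3 = 0 ∨ 0 = 0

0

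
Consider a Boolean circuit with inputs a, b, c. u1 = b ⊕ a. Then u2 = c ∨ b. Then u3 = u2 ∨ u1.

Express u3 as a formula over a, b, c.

(c ∨ b) ∨ (b ⊕ a)

u1 = b ⊕ a
u2 = c ∨ b
u3 = u2 ∨ u1 = (c ∨ b) ∨ (b ⊕ a)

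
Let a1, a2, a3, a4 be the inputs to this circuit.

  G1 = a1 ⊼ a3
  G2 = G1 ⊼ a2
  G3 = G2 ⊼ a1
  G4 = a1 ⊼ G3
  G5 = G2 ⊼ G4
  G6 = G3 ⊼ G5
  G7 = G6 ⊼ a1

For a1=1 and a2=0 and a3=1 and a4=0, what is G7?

0

G1 = 1 ⊼ 1 = 0
G2 = 0 ⊼ 0 = 1
G3 = 1 ⊼ 1 = 0
G4 = 1 ⊼ 0 = 1
G5 = 1 ⊼ 1 = 0
G6 = 0 ⊼ 0 = 1
G7 = 1 ⊼ 1 = 0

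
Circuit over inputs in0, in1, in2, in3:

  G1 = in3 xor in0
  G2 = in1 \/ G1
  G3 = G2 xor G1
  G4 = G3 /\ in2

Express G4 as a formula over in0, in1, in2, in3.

G1 = in3 xor in0
G2 = in1 \/ G1 = in1 \/ (in3 xor in0)
G3 = G2 xor G1 = (in1 \/ (in3 xor in0)) xor (in3 xor in0)
G4 = G3 /\ in2 = ((in1 \/ (in3 xor in0)) xor (in3 xor in0)) /\ in2

((in1 \/ (in3 xor in0)) xor (in3 xor in0)) /\ in2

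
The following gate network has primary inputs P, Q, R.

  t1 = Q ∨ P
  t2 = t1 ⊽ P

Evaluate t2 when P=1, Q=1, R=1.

0

t1 = 1 ∨ 1 = 1
t2 = 1 ⊽ 1 = 0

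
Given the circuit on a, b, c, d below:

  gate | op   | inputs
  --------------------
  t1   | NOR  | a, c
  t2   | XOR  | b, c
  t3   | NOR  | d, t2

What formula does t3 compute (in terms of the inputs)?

t2 = b XOR c
t3 = d NOR t2 = d NOR (b XOR c)

d NOR (b XOR c)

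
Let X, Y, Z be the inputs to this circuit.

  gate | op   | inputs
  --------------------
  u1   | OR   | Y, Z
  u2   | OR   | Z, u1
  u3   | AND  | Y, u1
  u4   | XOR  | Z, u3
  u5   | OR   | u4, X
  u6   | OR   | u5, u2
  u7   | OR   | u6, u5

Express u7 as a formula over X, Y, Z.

(((Z XOR (Y AND (Y OR Z))) OR X) OR (Z OR (Y OR Z))) OR ((Z XOR (Y AND (Y OR Z))) OR X)

u1 = Y OR Z
u2 = Z OR u1 = Z OR (Y OR Z)
u3 = Y AND u1 = Y AND (Y OR Z)
u4 = Z XOR u3 = Z XOR (Y AND (Y OR Z))
u5 = u4 OR X = (Z XOR (Y AND (Y OR Z))) OR X
u6 = u5 OR u2 = ((Z XOR (Y AND (Y OR Z))) OR X) OR (Z OR (Y OR Z))
u7 = u6 OR u5 = (((Z XOR (Y AND (Y OR Z))) OR X) OR (Z OR (Y OR Z))) OR ((Z XOR (Y AND (Y OR Z))) OR X)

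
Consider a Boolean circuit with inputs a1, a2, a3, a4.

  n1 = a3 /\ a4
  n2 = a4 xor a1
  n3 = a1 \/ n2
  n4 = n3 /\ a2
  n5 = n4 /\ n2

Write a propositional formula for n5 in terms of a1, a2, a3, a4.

n2 = a4 xor a1
n3 = a1 \/ n2 = a1 \/ (a4 xor a1)
n4 = n3 /\ a2 = (a1 \/ (a4 xor a1)) /\ a2
n5 = n4 /\ n2 = ((a1 \/ (a4 xor a1)) /\ a2) /\ (a4 xor a1)

((a1 \/ (a4 xor a1)) /\ a2) /\ (a4 xor a1)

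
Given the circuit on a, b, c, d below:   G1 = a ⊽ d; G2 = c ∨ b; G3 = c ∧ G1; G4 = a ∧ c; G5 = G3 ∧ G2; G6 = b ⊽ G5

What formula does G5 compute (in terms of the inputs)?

(c ∧ (a ⊽ d)) ∧ (c ∨ b)

G1 = a ⊽ d
G2 = c ∨ b
G3 = c ∧ G1 = c ∧ (a ⊽ d)
G5 = G3 ∧ G2 = (c ∧ (a ⊽ d)) ∧ (c ∨ b)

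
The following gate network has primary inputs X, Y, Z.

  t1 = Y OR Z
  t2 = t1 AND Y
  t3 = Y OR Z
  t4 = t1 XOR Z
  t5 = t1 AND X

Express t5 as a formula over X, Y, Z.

(Y OR Z) AND X

t1 = Y OR Z
t5 = t1 AND X = (Y OR Z) AND X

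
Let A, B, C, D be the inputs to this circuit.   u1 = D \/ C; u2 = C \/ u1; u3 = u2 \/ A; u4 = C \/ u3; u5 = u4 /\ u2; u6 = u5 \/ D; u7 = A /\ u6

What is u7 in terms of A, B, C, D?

A /\ (((C \/ ((C \/ (D \/ C)) \/ A)) /\ (C \/ (D \/ C))) \/ D)

u1 = D \/ C
u2 = C \/ u1 = C \/ (D \/ C)
u3 = u2 \/ A = (C \/ (D \/ C)) \/ A
u4 = C \/ u3 = C \/ ((C \/ (D \/ C)) \/ A)
u5 = u4 /\ u2 = (C \/ ((C \/ (D \/ C)) \/ A)) /\ (C \/ (D \/ C))
u6 = u5 \/ D = ((C \/ ((C \/ (D \/ C)) \/ A)) /\ (C \/ (D \/ C))) \/ D
u7 = A /\ u6 = A /\ (((C \/ ((C \/ (D \/ C)) \/ A)) /\ (C \/ (D \/ C))) \/ D)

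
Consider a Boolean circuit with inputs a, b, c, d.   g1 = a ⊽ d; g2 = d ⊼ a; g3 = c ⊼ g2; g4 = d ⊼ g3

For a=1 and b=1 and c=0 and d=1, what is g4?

0

g2 = 1 ⊼ 1 = 0
g3 = 0 ⊼ 0 = 1
g4 = 1 ⊼ 1 = 0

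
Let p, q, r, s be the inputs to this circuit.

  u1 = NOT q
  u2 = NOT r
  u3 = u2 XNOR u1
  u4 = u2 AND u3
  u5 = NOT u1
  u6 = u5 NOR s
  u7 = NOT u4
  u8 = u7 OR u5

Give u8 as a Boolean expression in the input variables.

NOT (NOT r AND (NOT r XNOR NOT q)) OR NOT NOT q

u1 = NOT q
u2 = NOT r
u3 = u2 XNOR u1 = NOT r XNOR NOT q
u4 = u2 AND u3 = NOT r AND (NOT r XNOR NOT q)
u5 = NOT u1 = NOT NOT q
u7 = NOT u4 = NOT (NOT r AND (NOT r XNOR NOT q))
u8 = u7 OR u5 = NOT (NOT r AND (NOT r XNOR NOT q)) OR NOT NOT q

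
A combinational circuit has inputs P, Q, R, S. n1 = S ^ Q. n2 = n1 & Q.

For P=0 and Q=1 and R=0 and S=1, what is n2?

n1 = 1 ^ 1 = 0
n2 = 0 & 1 = 0

0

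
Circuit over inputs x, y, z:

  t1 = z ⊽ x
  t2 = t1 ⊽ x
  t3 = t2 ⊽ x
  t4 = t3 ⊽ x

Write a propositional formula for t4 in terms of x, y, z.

t1 = z ⊽ x
t2 = t1 ⊽ x = (z ⊽ x) ⊽ x
t3 = t2 ⊽ x = ((z ⊽ x) ⊽ x) ⊽ x
t4 = t3 ⊽ x = (((z ⊽ x) ⊽ x) ⊽ x) ⊽ x

(((z ⊽ x) ⊽ x) ⊽ x) ⊽ x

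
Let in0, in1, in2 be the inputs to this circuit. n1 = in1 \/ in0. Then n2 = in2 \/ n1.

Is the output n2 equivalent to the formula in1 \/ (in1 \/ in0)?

n1 = in1 \/ in0
n2 = in2 \/ n1 = in2 \/ (in1 \/ in0)
At in0=0, in1=0, in2=1: circuit gives 1, formula gives 0.

No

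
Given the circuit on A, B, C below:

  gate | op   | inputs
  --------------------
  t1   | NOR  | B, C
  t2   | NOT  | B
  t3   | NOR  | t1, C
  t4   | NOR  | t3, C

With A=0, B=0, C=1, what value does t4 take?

0

t1 = 0 NOR 1 = 0
t3 = 0 NOR 1 = 0
t4 = 0 NOR 1 = 0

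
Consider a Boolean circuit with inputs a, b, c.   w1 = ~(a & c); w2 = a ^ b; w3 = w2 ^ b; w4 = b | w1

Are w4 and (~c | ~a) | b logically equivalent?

w1 = ~(a & c)
w4 = b | w1 = b | (~(a & c))
At a=1, b=0, c=1: circuit gives 0, formula gives 0.
At a=0, b=0, c=0: circuit gives 1, formula gives 1.
Agrees on all 8 inputs.

Yes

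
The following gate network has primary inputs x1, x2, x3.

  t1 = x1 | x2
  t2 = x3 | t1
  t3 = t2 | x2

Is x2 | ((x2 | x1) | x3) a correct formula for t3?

Yes

t1 = x1 | x2
t2 = x3 | t1 = x3 | (x1 | x2)
t3 = t2 | x2 = (x3 | (x1 | x2)) | x2
At x1=0, x2=0, x3=0: circuit gives 0, formula gives 0.
At x1=0, x2=0, x3=1: circuit gives 1, formula gives 1.
Agrees on all 8 inputs.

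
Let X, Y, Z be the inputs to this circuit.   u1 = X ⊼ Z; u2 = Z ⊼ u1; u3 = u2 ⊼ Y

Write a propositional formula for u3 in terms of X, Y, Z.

(Z ⊼ (X ⊼ Z)) ⊼ Y

u1 = X ⊼ Z
u2 = Z ⊼ u1 = Z ⊼ (X ⊼ Z)
u3 = u2 ⊼ Y = (Z ⊼ (X ⊼ Z)) ⊼ Y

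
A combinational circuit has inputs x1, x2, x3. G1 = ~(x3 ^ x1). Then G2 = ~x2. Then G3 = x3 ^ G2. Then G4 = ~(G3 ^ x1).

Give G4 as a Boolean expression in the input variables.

~((x3 ^ ~x2) ^ x1)

G2 = ~x2
G3 = x3 ^ G2 = x3 ^ ~x2
G4 = ~(G3 ^ x1) = ~((x3 ^ ~x2) ^ x1)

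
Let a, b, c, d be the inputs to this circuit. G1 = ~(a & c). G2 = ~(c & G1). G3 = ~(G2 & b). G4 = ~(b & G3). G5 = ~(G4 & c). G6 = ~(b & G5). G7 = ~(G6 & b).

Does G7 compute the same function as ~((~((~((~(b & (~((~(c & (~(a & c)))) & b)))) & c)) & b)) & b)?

G1 = ~(a & c)
G2 = ~(c & G1) = ~(c & (~(a & c)))
G3 = ~(G2 & b) = ~((~(c & (~(a & c)))) & b)
G4 = ~(b & G3) = ~(b & (~((~(c & (~(a & c)))) & b)))
G5 = ~(G4 & c) = ~((~(b & (~((~(c & (~(a & c)))) & b)))) & c)
G6 = ~(b & G5) = ~(b & (~((~(b & (~((~(c & (~(a & c)))) & b)))) & c)))
G7 = ~(G6 & b) = ~((~(b & (~((~(b & (~((~(c & (~(a & c)))) & b)))) & c)))) & b)
At a=1, b=1, c=1, d=0: circuit gives 0, formula gives 0.
At a=0, b=0, c=0, d=0: circuit gives 1, formula gives 1.
Agrees on all 16 inputs.

Yes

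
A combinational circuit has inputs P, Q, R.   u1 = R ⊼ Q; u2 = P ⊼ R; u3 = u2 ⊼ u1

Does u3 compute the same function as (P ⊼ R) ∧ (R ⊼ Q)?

u1 = R ⊼ Q
u2 = P ⊼ R
u3 = u2 ⊼ u1 = (P ⊼ R) ⊼ (R ⊼ Q)
At P=0, Q=0, R=0: circuit gives 0, formula gives 1.

No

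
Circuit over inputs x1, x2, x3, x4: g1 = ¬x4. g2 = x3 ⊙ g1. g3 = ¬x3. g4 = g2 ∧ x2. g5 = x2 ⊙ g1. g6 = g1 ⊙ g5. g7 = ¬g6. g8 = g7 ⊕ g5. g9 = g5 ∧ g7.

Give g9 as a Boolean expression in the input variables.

(x2 ⊙ ¬x4) ∧ ¬(¬x4 ⊙ (x2 ⊙ ¬x4))

g1 = ¬x4
g5 = x2 ⊙ g1 = x2 ⊙ ¬x4
g6 = g1 ⊙ g5 = ¬x4 ⊙ (x2 ⊙ ¬x4)
g7 = ¬g6 = ¬(¬x4 ⊙ (x2 ⊙ ¬x4))
g9 = g5 ∧ g7 = (x2 ⊙ ¬x4) ∧ ¬(¬x4 ⊙ (x2 ⊙ ¬x4))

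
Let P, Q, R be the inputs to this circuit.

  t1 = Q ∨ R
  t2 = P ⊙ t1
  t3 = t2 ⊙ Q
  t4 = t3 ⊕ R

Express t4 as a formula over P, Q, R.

t1 = Q ∨ R
t2 = P ⊙ t1 = P ⊙ (Q ∨ R)
t3 = t2 ⊙ Q = (P ⊙ (Q ∨ R)) ⊙ Q
t4 = t3 ⊕ R = ((P ⊙ (Q ∨ R)) ⊙ Q) ⊕ R

((P ⊙ (Q ∨ R)) ⊙ Q) ⊕ R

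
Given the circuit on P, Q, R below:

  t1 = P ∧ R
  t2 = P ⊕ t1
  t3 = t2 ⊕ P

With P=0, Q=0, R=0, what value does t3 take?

t1 = 0 ∧ 0 = 0
t2 = 0 ⊕ 0 = 0
t3 = 0 ⊕ 0 = 0

0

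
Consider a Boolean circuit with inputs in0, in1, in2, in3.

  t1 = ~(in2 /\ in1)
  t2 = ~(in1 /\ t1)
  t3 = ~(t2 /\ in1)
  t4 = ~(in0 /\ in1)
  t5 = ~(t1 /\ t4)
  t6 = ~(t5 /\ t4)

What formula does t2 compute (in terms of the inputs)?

t1 = ~(in2 /\ in1)
t2 = ~(in1 /\ t1) = ~(in1 /\ (~(in2 /\ in1)))

~(in1 /\ (~(in2 /\ in1)))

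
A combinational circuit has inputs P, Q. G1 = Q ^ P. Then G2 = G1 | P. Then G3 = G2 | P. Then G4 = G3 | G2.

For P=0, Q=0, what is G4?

0

G1 = 0 ^ 0 = 0
G2 = 0 | 0 = 0
G3 = 0 | 0 = 0
G4 = 0 | 0 = 0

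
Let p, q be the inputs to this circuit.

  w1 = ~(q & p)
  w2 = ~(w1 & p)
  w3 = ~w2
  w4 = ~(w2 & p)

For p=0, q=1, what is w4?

w1 = ~(1 & 0) = 1
w2 = ~(1 & 0) = 1
w4 = ~(1 & 0) = 1

1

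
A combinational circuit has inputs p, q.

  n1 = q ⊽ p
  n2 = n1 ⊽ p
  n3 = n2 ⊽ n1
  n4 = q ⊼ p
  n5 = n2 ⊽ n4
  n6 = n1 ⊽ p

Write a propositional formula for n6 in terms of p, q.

n1 = q ⊽ p
n6 = n1 ⊽ p = (q ⊽ p) ⊽ p

(q ⊽ p) ⊽ p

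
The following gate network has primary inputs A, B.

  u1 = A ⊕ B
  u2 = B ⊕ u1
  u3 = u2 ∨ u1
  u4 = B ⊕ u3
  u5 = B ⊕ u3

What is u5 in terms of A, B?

u1 = A ⊕ B
u2 = B ⊕ u1 = B ⊕ (A ⊕ B)
u3 = u2 ∨ u1 = (B ⊕ (A ⊕ B)) ∨ (A ⊕ B)
u5 = B ⊕ u3 = B ⊕ ((B ⊕ (A ⊕ B)) ∨ (A ⊕ B))

B ⊕ ((B ⊕ (A ⊕ B)) ∨ (A ⊕ B))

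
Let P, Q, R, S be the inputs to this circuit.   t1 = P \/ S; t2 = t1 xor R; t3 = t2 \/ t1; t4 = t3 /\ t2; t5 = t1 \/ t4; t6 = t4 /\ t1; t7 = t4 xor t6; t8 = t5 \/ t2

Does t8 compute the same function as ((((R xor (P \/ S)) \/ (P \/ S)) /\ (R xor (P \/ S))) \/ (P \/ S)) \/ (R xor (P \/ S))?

t1 = P \/ S
t2 = t1 xor R = (P \/ S) xor R
t3 = t2 \/ t1 = ((P \/ S) xor R) \/ (P \/ S)
t4 = t3 /\ t2 = (((P \/ S) xor R) \/ (P \/ S)) /\ ((P \/ S) xor R)
t5 = t1 \/ t4 = (P \/ S) \/ ((((P \/ S) xor R) \/ (P \/ S)) /\ ((P \/ S) xor R))
t8 = t5 \/ t2 = ((P \/ S) \/ ((((P \/ S) xor R) \/ (P \/ S)) /\ ((P \/ S) xor R))) \/ ((P \/ S) xor R)
At P=0, Q=0, R=0, S=0: circuit gives 0, formula gives 0.
At P=0, Q=0, R=0, S=1: circuit gives 1, formula gives 1.
Agrees on all 16 inputs.

Yes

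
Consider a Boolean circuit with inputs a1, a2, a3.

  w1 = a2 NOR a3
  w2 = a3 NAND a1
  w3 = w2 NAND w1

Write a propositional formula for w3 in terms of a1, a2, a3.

w1 = a2 NOR a3
w2 = a3 NAND a1
w3 = w2 NAND w1 = (a3 NAND a1) NAND (a2 NOR a3)

(a3 NAND a1) NAND (a2 NOR a3)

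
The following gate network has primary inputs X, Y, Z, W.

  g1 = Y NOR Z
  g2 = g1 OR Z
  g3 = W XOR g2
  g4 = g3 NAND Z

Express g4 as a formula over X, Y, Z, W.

g1 = Y NOR Z
g2 = g1 OR Z = (Y NOR Z) OR Z
g3 = W XOR g2 = W XOR ((Y NOR Z) OR Z)
g4 = g3 NAND Z = (W XOR ((Y NOR Z) OR Z)) NAND Z

(W XOR ((Y NOR Z) OR Z)) NAND Z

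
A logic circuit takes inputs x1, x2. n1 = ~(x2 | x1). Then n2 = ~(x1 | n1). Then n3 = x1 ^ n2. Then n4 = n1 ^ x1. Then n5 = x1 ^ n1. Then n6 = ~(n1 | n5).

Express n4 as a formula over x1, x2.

n1 = ~(x2 | x1)
n4 = n1 ^ x1 = (~(x2 | x1)) ^ x1

(~(x2 | x1)) ^ x1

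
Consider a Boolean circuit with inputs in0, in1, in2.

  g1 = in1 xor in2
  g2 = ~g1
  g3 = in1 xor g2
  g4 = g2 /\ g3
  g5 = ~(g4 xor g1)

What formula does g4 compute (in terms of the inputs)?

g1 = in1 xor in2
g2 = ~g1 = ~(in1 xor in2)
g3 = in1 xor g2 = in1 xor ~(in1 xor in2)
g4 = g2 /\ g3 = ~(in1 xor in2) /\ (in1 xor ~(in1 xor in2))

~(in1 xor in2) /\ (in1 xor ~(in1 xor in2))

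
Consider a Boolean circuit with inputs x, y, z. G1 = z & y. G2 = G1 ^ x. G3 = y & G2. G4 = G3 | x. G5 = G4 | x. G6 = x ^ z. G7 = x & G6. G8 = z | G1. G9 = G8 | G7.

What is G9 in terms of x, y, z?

G1 = z & y
G6 = x ^ z
G7 = x & G6 = x & (x ^ z)
G8 = z | G1 = z | (z & y)
G9 = G8 | G7 = (z | (z & y)) | (x & (x ^ z))

(z | (z & y)) | (x & (x ^ z))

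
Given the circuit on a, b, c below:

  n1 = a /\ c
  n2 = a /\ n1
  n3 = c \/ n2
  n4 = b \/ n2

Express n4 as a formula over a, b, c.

n1 = a /\ c
n2 = a /\ n1 = a /\ (a /\ c)
n4 = b \/ n2 = b \/ (a /\ (a /\ c))

b \/ (a /\ (a /\ c))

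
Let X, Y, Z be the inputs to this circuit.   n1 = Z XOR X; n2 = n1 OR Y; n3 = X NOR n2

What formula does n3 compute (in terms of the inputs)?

X NOR ((Z XOR X) OR Y)

n1 = Z XOR X
n2 = n1 OR Y = (Z XOR X) OR Y
n3 = X NOR n2 = X NOR ((Z XOR X) OR Y)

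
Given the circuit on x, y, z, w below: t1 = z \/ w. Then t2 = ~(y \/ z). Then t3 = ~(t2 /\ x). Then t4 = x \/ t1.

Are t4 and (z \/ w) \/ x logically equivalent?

Yes

t1 = z \/ w
t4 = x \/ t1 = x \/ (z \/ w)
At x=0, y=0, z=0, w=0: circuit gives 0, formula gives 0.
At x=0, y=0, z=0, w=1: circuit gives 1, formula gives 1.
Agrees on all 16 inputs.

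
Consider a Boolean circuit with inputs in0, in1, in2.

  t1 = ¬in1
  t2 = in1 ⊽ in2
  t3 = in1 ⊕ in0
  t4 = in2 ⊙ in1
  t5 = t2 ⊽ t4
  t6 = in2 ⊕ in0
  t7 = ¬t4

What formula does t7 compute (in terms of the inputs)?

¬(in2 ⊙ in1)

t4 = in2 ⊙ in1
t7 = ¬t4 = ¬(in2 ⊙ in1)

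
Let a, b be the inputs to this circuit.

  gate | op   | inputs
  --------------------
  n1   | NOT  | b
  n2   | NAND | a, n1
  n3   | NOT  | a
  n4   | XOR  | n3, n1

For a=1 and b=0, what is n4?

n1 = NOT 0 = 1
n3 = NOT 1 = 0
n4 = 0 XOR 1 = 1

1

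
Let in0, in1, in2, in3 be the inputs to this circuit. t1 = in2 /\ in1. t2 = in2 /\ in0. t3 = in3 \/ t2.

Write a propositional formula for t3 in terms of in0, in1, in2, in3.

in3 \/ (in2 /\ in0)

t2 = in2 /\ in0
t3 = in3 \/ t2 = in3 \/ (in2 /\ in0)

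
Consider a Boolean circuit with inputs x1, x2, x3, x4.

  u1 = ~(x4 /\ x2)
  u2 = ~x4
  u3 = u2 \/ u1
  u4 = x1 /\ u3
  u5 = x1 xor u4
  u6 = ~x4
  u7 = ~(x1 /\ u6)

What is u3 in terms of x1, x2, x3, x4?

~x4 \/ (~(x4 /\ x2))

u1 = ~(x4 /\ x2)
u2 = ~x4
u3 = u2 \/ u1 = ~x4 \/ (~(x4 /\ x2))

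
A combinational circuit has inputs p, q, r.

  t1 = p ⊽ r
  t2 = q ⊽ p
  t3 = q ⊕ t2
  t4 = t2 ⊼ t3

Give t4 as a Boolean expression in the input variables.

(q ⊽ p) ⊼ (q ⊕ (q ⊽ p))

t2 = q ⊽ p
t3 = q ⊕ t2 = q ⊕ (q ⊽ p)
t4 = t2 ⊼ t3 = (q ⊽ p) ⊼ (q ⊕ (q ⊽ p))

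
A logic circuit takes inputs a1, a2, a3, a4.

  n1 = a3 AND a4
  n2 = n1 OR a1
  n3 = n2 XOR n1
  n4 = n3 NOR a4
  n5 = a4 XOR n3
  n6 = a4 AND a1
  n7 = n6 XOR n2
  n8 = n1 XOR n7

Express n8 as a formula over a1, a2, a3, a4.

n1 = a3 AND a4
n2 = n1 OR a1 = (a3 AND a4) OR a1
n6 = a4 AND a1
n7 = n6 XOR n2 = (a4 AND a1) XOR ((a3 AND a4) OR a1)
n8 = n1 XOR n7 = (a3 AND a4) XOR ((a4 AND a1) XOR ((a3 AND a4) OR a1))

(a3 AND a4) XOR ((a4 AND a1) XOR ((a3 AND a4) OR a1))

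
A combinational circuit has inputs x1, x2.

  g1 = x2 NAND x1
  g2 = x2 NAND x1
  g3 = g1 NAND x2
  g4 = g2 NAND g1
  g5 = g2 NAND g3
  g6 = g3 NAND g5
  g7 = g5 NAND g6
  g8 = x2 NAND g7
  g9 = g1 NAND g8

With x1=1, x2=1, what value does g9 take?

1

g1 = 1 NAND 1 = 0
g2 = 1 NAND 1 = 0
g3 = 0 NAND 1 = 1
g5 = 0 NAND 1 = 1
g6 = 1 NAND 1 = 0
g7 = 1 NAND 0 = 1
g8 = 1 NAND 1 = 0
g9 = 0 NAND 0 = 1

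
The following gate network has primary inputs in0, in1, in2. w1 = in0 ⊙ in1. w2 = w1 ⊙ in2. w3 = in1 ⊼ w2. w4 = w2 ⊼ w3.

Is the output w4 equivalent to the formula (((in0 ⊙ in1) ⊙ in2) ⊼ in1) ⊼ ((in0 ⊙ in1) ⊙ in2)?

w1 = in0 ⊙ in1
w2 = w1 ⊙ in2 = (in0 ⊙ in1) ⊙ in2
w3 = in1 ⊼ w2 = in1 ⊼ ((in0 ⊙ in1) ⊙ in2)
w4 = w2 ⊼ w3 = ((in0 ⊙ in1) ⊙ in2) ⊼ (in1 ⊼ ((in0 ⊙ in1) ⊙ in2))
At in0=0, in1=0, in2=1: circuit gives 0, formula gives 0.
At in0=0, in1=0, in2=0: circuit gives 1, formula gives 1.
Agrees on all 8 inputs.

Yes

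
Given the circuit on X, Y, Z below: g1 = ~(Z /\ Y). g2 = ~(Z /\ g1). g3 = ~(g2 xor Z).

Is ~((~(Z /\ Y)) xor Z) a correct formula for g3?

g1 = ~(Z /\ Y)
g2 = ~(Z /\ g1) = ~(Z /\ (~(Z /\ Y)))
g3 = ~(g2 xor Z) = ~((~(Z /\ (~(Z /\ Y)))) xor Z)
At X=0, Y=0, Z=1: circuit gives 0, formula gives 1.

No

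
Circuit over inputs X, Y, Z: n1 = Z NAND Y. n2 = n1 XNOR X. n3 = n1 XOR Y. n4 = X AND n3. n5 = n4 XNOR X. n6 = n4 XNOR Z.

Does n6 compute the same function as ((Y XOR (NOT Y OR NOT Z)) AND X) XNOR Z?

n1 = Z NAND Y
n3 = n1 XOR Y = (Z NAND Y) XOR Y
n4 = X AND n3 = X AND ((Z NAND Y) XOR Y)
n6 = n4 XNOR Z = (X AND ((Z NAND Y) XOR Y)) XNOR Z
At X=0, Y=0, Z=1: circuit gives 0, formula gives 0.
At X=0, Y=0, Z=0: circuit gives 1, formula gives 1.
Agrees on all 8 inputs.

Yes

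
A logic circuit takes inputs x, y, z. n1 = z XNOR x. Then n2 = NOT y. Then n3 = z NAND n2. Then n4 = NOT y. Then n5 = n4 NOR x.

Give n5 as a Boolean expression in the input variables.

n4 = NOT y
n5 = n4 NOR x = NOT y NOR x

NOT y NOR x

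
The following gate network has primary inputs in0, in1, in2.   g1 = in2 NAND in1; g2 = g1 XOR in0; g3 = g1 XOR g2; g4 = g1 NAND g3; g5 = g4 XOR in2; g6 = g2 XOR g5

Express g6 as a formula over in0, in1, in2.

((in2 NAND in1) XOR in0) XOR (((in2 NAND in1) NAND ((in2 NAND in1) XOR ((in2 NAND in1) XOR in0))) XOR in2)

g1 = in2 NAND in1
g2 = g1 XOR in0 = (in2 NAND in1) XOR in0
g3 = g1 XOR g2 = (in2 NAND in1) XOR ((in2 NAND in1) XOR in0)
g4 = g1 NAND g3 = (in2 NAND in1) NAND ((in2 NAND in1) XOR ((in2 NAND in1) XOR in0))
g5 = g4 XOR in2 = ((in2 NAND in1) NAND ((in2 NAND in1) XOR ((in2 NAND in1) XOR in0))) XOR in2
g6 = g2 XOR g5 = ((in2 NAND in1) XOR in0) XOR (((in2 NAND in1) NAND ((in2 NAND in1) XOR ((in2 NAND in1) XOR in0))) XOR in2)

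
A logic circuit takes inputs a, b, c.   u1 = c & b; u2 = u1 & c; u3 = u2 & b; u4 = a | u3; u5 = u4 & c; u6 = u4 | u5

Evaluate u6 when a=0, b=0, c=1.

u1 = 1 & 0 = 0
u2 = 0 & 1 = 0
u3 = 0 & 0 = 0
u4 = 0 | 0 = 0
u5 = 0 & 1 = 0
u6 = 0 | 0 = 0

0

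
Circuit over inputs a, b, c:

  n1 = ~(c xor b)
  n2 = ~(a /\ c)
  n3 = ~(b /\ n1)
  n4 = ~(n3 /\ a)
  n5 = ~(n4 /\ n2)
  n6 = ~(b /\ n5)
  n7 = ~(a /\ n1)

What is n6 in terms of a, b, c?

~(b /\ (~((~((~(b /\ (~(c xor b)))) /\ a)) /\ (~(a /\ c)))))

n1 = ~(c xor b)
n2 = ~(a /\ c)
n3 = ~(b /\ n1) = ~(b /\ (~(c xor b)))
n4 = ~(n3 /\ a) = ~((~(b /\ (~(c xor b)))) /\ a)
n5 = ~(n4 /\ n2) = ~((~((~(b /\ (~(c xor b)))) /\ a)) /\ (~(a /\ c)))
n6 = ~(b /\ n5) = ~(b /\ (~((~((~(b /\ (~(c xor b)))) /\ a)) /\ (~(a /\ c)))))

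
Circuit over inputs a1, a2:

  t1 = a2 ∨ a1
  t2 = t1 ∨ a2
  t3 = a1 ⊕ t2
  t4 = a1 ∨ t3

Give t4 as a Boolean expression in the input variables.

t1 = a2 ∨ a1
t2 = t1 ∨ a2 = (a2 ∨ a1) ∨ a2
t3 = a1 ⊕ t2 = a1 ⊕ ((a2 ∨ a1) ∨ a2)
t4 = a1 ∨ t3 = a1 ∨ (a1 ⊕ ((a2 ∨ a1) ∨ a2))

a1 ∨ (a1 ⊕ ((a2 ∨ a1) ∨ a2))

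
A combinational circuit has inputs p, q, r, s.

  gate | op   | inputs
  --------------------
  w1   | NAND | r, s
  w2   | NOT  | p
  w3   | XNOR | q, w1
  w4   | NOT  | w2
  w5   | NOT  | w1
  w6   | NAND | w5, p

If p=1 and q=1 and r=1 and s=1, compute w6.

w1 = 1 NAND 1 = 0
w5 = NOT 0 = 1
w6 = 1 NAND 1 = 0

0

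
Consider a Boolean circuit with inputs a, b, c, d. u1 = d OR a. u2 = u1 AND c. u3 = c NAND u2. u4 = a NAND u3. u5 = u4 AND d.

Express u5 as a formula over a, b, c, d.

u1 = d OR a
u2 = u1 AND c = (d OR a) AND c
u3 = c NAND u2 = c NAND ((d OR a) AND c)
u4 = a NAND u3 = a NAND (c NAND ((d OR a) AND c))
u5 = u4 AND d = (a NAND (c NAND ((d OR a) AND c))) AND d

(a NAND (c NAND ((d OR a) AND c))) AND d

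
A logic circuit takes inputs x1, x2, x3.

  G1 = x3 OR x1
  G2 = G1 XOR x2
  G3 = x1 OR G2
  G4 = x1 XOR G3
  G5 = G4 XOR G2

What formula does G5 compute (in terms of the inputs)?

G1 = x3 OR x1
G2 = G1 XOR x2 = (x3 OR x1) XOR x2
G3 = x1 OR G2 = x1 OR ((x3 OR x1) XOR x2)
G4 = x1 XOR G3 = x1 XOR (x1 OR ((x3 OR x1) XOR x2))
G5 = G4 XOR G2 = (x1 XOR (x1 OR ((x3 OR x1) XOR x2))) XOR ((x3 OR x1) XOR x2)

(x1 XOR (x1 OR ((x3 OR x1) XOR x2))) XOR ((x3 OR x1) XOR x2)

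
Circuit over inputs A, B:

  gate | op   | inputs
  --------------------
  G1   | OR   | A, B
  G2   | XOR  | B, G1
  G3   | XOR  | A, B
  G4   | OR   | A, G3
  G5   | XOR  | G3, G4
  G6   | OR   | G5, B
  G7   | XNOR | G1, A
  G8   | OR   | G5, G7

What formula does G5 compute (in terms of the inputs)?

(A XOR B) XOR (A OR (A XOR B))

G3 = A XOR B
G4 = A OR G3 = A OR (A XOR B)
G5 = G3 XOR G4 = (A XOR B) XOR (A OR (A XOR B))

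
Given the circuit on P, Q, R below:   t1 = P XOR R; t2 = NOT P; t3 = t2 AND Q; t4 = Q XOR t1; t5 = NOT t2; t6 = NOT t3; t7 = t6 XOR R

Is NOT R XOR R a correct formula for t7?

No

t2 = NOT P
t3 = t2 AND Q = NOT P AND Q
t6 = NOT t3 = NOT (NOT P AND Q)
t7 = t6 XOR R = NOT (NOT P AND Q) XOR R
At P=0, Q=0, R=1: circuit gives 0, formula gives 1.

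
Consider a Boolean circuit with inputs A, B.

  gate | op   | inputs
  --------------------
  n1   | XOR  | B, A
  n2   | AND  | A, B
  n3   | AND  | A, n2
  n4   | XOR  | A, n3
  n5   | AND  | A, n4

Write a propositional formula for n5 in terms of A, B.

A AND (A XOR (A AND (A AND B)))

n2 = A AND B
n3 = A AND n2 = A AND (A AND B)
n4 = A XOR n3 = A XOR (A AND (A AND B))
n5 = A AND n4 = A AND (A XOR (A AND (A AND B)))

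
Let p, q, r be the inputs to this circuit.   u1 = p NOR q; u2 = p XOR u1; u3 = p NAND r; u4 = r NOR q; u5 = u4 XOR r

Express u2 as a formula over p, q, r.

u1 = p NOR q
u2 = p XOR u1 = p XOR (p NOR q)

p XOR (p NOR q)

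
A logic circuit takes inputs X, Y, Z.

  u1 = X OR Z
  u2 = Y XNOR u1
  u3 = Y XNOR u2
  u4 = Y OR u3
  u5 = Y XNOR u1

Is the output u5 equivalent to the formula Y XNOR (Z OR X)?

u1 = X OR Z
u5 = Y XNOR u1 = Y XNOR (X OR Z)
At X=0, Y=0, Z=1: circuit gives 0, formula gives 0.
At X=0, Y=0, Z=0: circuit gives 1, formula gives 1.
Agrees on all 8 inputs.

Yes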